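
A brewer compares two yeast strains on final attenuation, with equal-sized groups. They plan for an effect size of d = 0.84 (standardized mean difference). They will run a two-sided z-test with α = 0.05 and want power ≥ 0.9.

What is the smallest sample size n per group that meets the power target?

n = 30 per group

For power 0.9 need Φ(δ − z_{0.025}) = 0.9, so δ = z_{0.025} + z_{0.10} = 1.960 + 1.282 = 3.242.
(For δ > 0 the lower-tail rejection region contributes negligibly to power, so the one-term inversion is standard.)
δ = d·√(n/2) ⇒ n = 2(δ/d)² = 2 × (3.242 / 0.84)² = 29.78.
Round up to the next whole unit.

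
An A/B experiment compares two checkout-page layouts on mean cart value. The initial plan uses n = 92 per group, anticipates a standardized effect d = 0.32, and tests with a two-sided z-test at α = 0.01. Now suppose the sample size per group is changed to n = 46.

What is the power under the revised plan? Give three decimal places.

Power ≈ 0.149

With n = 46 per group: δ = d·√(n/2) = 0.32 × √(46/2) = 1.5347. Critical value z_{0.005} = 2.576.
Revised power = Φ(δ − 2.576) + Φ(−δ − 2.576) = Φ(-1.041) + Φ(-4.110) = 0.1489 + 0.0000 = 0.1489.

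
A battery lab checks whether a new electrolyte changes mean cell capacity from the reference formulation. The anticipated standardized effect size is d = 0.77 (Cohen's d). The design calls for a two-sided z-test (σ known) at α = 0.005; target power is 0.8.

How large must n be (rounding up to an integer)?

n = 23

For power 0.8 need Φ(δ − z_{0.0025}) = 0.8, so δ = z_{0.0025} + z_{0.20} = 2.807 + 0.842 = 3.649.
(The Φ(−δ − z_{α/2}) term is vanishingly small for δ > 0 and is dropped in the standard sample-size formula.)
δ = d·√n ⇒ n = (δ/d)² = (3.649 / 0.77)² = 22.45.
Round up to the next whole unit.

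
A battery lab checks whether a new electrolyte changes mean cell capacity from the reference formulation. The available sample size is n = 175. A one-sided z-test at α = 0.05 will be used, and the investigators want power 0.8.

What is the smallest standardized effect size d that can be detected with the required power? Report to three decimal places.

Need Φ(δ − 1.645) = 0.8, so δ = 1.645 + 0.842 = 2.486.
δ = d·√n ⇒ d = δ/√n = 2.486/√175 = 0.1880.

d ≈ 0.188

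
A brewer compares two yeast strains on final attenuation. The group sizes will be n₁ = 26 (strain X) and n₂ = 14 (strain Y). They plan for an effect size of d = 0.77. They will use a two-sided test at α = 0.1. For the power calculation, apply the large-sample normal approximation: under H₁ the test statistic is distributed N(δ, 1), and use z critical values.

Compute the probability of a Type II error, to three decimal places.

β ≈ 0.249

Noncentrality parameter: δ = d / √(1/n₁ + 1/n₂) = 0.77 / √(1/26 + 1/14) = 2.3228
Two-sided α = 0.1 → critical value z_{0.05} = 1.645.
Power = Φ(δ − 1.645) + Φ(−δ − 1.645) = Φ(0.678) + Φ(-3.968) = 0.7511 + 0.0000 = 0.7511.
Type II error: β = 1 − power = 1 − 0.7511 = 0.2489.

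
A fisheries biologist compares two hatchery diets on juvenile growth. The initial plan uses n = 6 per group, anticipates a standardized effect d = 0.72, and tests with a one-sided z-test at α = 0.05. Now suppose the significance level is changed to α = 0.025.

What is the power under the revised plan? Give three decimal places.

Power ≈ 0.238

δ = d·√(n/2) = 0.72 × √(6/2) = 1.2471 (unchanged). New critical value: z_{0.025} = 1.960.
Revised power = P(Z > 1.960 − δ) = Φ(-0.713) = 0.2380.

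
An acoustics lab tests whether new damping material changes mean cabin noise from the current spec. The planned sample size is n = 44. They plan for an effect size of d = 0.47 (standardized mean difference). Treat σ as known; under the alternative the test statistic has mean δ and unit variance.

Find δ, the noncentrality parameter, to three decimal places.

The noncentrality parameter scales effect size by the design's sample-size factor: δ = d·√n = 0.47 × √44 = 3.1176

δ ≈ 3.118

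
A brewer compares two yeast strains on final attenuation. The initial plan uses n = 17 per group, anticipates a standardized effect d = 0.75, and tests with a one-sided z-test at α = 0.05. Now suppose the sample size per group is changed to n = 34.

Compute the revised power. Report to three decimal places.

Power ≈ 0.926

With n = 34 per group: δ = d·√(n/2) = 0.75 × √(34/2) = 3.0923. Critical value z_{0.05} = 1.645.
Revised power = Φ(δ − 1.645) = Φ(1.447) = 0.9261.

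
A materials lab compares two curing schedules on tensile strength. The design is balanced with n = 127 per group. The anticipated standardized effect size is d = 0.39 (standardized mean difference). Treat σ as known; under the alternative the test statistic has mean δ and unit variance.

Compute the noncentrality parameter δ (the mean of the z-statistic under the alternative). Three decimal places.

The noncentrality parameter scales effect size by the design's sample-size factor: δ = d·√(n/2) = 0.39 × √(127/2) = 3.1078

δ ≈ 3.108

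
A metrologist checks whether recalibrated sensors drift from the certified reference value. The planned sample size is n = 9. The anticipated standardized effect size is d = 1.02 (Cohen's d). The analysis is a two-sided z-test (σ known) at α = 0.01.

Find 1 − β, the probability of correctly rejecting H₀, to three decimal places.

Power ≈ 0.686

Noncentrality parameter: δ = d·√n = 1.02 × √9 = 3.0600
Two-sided α = 0.01 → critical value z_{0.005} = 2.576.
Power = Φ(δ − 2.576) + Φ(−δ − 2.576) = Φ(0.484) + Φ(-5.636) = 0.6859 + 0.0000 = 0.6859.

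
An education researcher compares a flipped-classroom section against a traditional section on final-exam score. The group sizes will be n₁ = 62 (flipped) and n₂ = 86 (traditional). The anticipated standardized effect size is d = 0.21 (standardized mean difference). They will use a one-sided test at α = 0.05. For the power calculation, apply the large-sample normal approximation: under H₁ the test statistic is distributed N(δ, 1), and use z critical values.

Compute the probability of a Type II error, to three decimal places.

β ≈ 0.650

Noncentrality parameter: δ = d / √(1/n₁ + 1/n₂) = 0.21 / √(1/62 + 1/86) = 1.2605
One-sided α = 0.05 → critical value z_{0.05} = 1.645.
Power = P(Z > 1.645 − δ) = Φ(-0.384) = 0.3503.
Type II error: β = 1 − power = 1 − 0.3503 = 0.6497.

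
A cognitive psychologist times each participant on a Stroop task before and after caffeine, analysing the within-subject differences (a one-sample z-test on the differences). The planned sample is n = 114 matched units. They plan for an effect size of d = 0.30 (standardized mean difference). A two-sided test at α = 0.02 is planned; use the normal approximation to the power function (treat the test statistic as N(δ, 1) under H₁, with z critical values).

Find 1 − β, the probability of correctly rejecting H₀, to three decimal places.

Noncentrality parameter: δ = d·√n = 0.30 × √114 = 3.2031
Two-sided α = 0.02 → critical value z_{0.01} = 2.326.
Power = Φ(δ − 2.326) + Φ(−δ − 2.326) = Φ(0.877) + Φ(-5.529) = 0.8097 + 0.0000 = 0.8097.

Power ≈ 0.810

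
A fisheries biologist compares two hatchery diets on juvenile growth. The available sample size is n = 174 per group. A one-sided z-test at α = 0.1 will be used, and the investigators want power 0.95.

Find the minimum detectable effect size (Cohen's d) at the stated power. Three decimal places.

Need Φ(δ − 1.282) = 0.95, so δ = 1.282 + 1.645 = 2.926.
δ = d·√(n/2) ⇒ d = δ/√(n/2) = 2.926/√(174/2) = 0.3137.

d ≈ 0.314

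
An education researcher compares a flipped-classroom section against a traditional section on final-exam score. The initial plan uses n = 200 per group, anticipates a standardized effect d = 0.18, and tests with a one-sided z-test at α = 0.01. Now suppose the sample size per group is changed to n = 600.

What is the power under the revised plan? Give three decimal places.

Power ≈ 0.786

With n = 600 per group: δ = d·√(n/2) = 0.18 × √(600/2) = 3.1177. Critical value z_{0.01} = 2.326.
Revised power = Φ(δ − 2.326) = Φ(0.791) = 0.7856.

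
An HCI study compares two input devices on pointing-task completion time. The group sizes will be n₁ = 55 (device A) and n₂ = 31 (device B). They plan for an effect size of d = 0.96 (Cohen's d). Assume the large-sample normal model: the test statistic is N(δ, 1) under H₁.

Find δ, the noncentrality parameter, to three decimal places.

δ = d / √(1/n₁ + 1/n₂) = 0.96 / √(1/55 + 1/31) = 4.2745

δ ≈ 4.274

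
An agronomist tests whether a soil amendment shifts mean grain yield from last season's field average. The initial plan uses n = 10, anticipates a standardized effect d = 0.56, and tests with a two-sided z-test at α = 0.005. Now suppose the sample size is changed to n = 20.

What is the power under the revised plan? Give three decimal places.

With n = 20: δ = d·√n = 0.56 × √20 = 2.5044. Critical value z_{0.0025} = 2.807.
Revised power = Φ(δ − 2.807) + Φ(−δ − 2.807) = Φ(-0.303) + Φ(-5.311) = 0.3811 + 0.0000 = 0.3811.

Power ≈ 0.381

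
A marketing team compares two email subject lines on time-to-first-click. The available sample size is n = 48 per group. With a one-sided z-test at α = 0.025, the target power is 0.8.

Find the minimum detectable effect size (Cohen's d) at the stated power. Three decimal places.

d ≈ 0.572

Need Φ(δ − 1.960) = 0.8, so δ = 1.960 + 0.842 = 2.802.
δ = d·√(n/2) ⇒ d = δ/√(n/2) = 2.802/√(48/2) = 0.5719.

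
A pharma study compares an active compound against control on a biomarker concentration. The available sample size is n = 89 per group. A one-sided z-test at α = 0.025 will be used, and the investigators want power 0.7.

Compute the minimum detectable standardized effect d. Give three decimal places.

d ≈ 0.372

Required noncentrality: δ = z_{0.025} + z_{0.30} = 1.960 + 0.524 = 2.484.
δ = d·√(n/2) ⇒ d = δ/√(n/2) = 2.484/√(89/2) = 0.3724.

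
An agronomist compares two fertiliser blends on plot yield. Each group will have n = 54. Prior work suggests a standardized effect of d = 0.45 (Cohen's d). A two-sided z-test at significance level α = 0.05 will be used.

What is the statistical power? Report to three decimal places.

Noncentrality parameter: δ = d·√(n/2) = 0.45 × √(54/2) = 2.3383
Two-sided α = 0.05 → critical value z_{0.025} = 1.960.
Power = Φ(δ − 1.960) + Φ(−δ − 1.960) = Φ(0.378) + Φ(-4.298) = 0.6474 + 0.0000 = 0.6474.

Power ≈ 0.647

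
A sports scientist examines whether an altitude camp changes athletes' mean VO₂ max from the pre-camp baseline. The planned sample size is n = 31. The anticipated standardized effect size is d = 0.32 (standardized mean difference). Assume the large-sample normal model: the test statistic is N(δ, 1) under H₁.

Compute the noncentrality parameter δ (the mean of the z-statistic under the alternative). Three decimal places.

δ ≈ 1.782

The noncentrality parameter scales effect size by the design's sample-size factor: δ = d·√n = 0.32 × √31 = 1.7817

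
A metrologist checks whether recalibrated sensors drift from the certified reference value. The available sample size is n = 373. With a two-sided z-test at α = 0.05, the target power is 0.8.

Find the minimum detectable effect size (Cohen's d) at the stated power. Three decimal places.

Required noncentrality: δ = z_{0.025} + z_{0.20} = 1.960 + 0.842 = 2.802.
(Lower-tail contribution to power is negligible for δ > 0.)
δ = d·√n ⇒ d = δ/√n = 2.802/√373 = 0.1451.

d ≈ 0.145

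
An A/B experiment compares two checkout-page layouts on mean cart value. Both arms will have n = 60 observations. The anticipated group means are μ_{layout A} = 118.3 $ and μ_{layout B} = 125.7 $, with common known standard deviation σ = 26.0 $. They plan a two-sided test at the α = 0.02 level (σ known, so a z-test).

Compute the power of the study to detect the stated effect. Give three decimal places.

Standardized effect: d = |μ_{layout A} − μ_{layout B}| / σ = |118.3 − 125.7| / 26.0 = 0.2846
Noncentrality parameter: δ = d·√(n/2) = 0.2846 × √(60/2) = 1.5589
Two-sided α = 0.02 → critical value z_{0.01} = 2.326.
Power = Φ(δ − 2.326) + Φ(−δ − 2.326) = Φ(-0.767) + Φ(-3.885) = 0.2214 + 0.0001 = 0.2215.

Power ≈ 0.221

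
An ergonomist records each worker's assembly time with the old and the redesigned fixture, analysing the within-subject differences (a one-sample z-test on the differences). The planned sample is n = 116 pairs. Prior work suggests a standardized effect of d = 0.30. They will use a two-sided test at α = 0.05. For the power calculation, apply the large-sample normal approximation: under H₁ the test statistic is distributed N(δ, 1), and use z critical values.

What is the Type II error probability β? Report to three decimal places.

β ≈ 0.102

Noncentrality parameter: δ = d·√n = 0.30 × √116 = 3.2311
Two-sided α = 0.05 → critical value z_{0.025} = 1.960.
Power = Φ(δ − 1.960) + Φ(−δ − 1.960) = Φ(1.271) + Φ(-5.191) = 0.8982 + 0.0000 = 0.8982.
Type II error: β = 1 − power = 1 − 0.8982 = 0.1018.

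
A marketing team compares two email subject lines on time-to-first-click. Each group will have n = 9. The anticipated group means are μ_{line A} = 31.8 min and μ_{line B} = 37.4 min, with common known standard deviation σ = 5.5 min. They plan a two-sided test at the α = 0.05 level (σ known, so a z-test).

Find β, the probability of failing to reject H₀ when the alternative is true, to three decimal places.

Standardized effect: d = |μ_{line A} − μ_{line B}| / σ = |31.8 − 37.4| / 5.5 = 1.0182
Noncentrality parameter: δ = d·√(n/2) = 1.0182 × √(9/2) = 2.1599
Two-sided α = 0.05 → critical value z_{0.025} = 1.960.
Power = Φ(δ − 1.960) + Φ(−δ − 1.960) = Φ(0.200) + Φ(-4.120) = 0.5792 + 0.0000 = 0.5792.
Type II error: β = 1 − power = 1 − 0.5792 = 0.4208.

β ≈ 0.421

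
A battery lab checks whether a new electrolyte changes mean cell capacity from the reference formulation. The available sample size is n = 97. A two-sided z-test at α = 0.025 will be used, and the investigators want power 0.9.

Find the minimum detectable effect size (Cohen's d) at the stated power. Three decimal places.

d ≈ 0.358

Need Φ(δ − 2.241) = 0.9, so δ = 2.241 + 1.282 = 3.523.
(The second rejection-region term Φ(−δ − z_{α/2}) is negligible and dropped.)
δ = d·√n ⇒ d = δ/√n = 3.523/√97 = 0.3577.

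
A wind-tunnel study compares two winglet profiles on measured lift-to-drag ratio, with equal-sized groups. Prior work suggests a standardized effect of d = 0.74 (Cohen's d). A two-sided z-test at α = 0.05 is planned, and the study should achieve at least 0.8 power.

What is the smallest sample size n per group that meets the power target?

For power 0.8 need Φ(δ − z_{0.025}) = 0.8, so δ = z_{0.025} + z_{0.20} = 1.960 + 0.842 = 2.802.
(The Φ(−δ − z_{α/2}) term is vanishingly small for δ > 0 and is dropped in the standard sample-size formula.)
δ = d·√(n/2) ⇒ n = 2(δ/d)² = 2 × (2.802 / 0.74)² = 28.67.
Round up to the next whole unit.

n = 29 per group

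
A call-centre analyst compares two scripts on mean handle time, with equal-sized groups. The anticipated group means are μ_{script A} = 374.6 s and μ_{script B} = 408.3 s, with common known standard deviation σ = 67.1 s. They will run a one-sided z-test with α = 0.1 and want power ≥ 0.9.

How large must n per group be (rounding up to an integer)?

Standardized effect: d = |μ_{script A} − μ_{script B}| / σ = |374.6 − 408.3| / 67.1 = 0.5022
For power 0.9 need Φ(δ − z_{0.1}) = 0.9, so δ = z_{0.1} + z_{0.10} = 1.282 + 1.282 = 2.563.
δ = d·√(n/2) ⇒ n = 2(δ/d)² = 2 × (2.563 / 0.5022)² = 52.09.
Rounding up, n = 53 per group.

n = 53 per group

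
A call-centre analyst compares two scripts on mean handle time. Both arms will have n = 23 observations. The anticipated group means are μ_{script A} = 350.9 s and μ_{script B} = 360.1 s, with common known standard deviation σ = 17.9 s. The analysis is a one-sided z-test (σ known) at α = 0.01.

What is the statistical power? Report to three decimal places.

Power ≈ 0.280

Standardized effect: d = |μ_{script A} − μ_{script B}| / σ = |350.9 − 360.1| / 17.9 = 0.5140
Noncentrality parameter: δ = d·√(n/2) = 0.5140 × √(23/2) = 1.7429
Critical value for a one-sided test at α = 0.01: z_α = 2.326.
Power = P(Z > 2.326 − δ) = Φ(-0.583) = 0.2798.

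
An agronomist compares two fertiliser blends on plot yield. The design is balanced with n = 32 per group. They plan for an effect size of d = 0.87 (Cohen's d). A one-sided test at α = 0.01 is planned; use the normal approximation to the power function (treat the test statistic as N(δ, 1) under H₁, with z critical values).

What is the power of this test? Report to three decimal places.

Noncentrality parameter: δ = d·√(n/2) = 0.87 × √(32/2) = 3.4800
One-sided α = 0.01 → critical value z_{0.01} = 2.326.
Power = Φ(δ − 2.326) = Φ(1.154) = 0.8757.

Power ≈ 0.876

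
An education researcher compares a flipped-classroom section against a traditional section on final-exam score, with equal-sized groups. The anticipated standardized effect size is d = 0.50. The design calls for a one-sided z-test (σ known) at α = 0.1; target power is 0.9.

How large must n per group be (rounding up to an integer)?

Set Φ(δ − 1.282) = 0.9; then δ − 1.282 = Φ⁻¹(0.9) = 1.282, giving δ = 2.563.
δ = d·√(n/2) ⇒ n = 2(δ/d)² = 2 × (2.563 / 0.50)² = 52.56.
Rounding up, n = 53 per group.

n = 53 per group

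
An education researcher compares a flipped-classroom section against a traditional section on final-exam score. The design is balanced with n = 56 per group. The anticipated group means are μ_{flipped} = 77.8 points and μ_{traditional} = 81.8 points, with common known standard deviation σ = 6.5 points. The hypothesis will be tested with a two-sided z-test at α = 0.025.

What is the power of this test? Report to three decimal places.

Standardized effect: d = |μ_{flipped} − μ_{traditional}| / σ = |77.8 − 81.8| / 6.5 = 0.6154
Noncentrality parameter: δ = d·√(n/2) = 0.6154 × √(56/2) = 3.2563
Critical value for a two-sided test at α = 0.025: z_{α/2} = 2.241.
Power = Φ(δ − 2.241) + Φ(−δ − 2.241) = Φ(1.015) + Φ(-5.498) = 0.8449 + 0.0000 = 0.8449.

Power ≈ 0.845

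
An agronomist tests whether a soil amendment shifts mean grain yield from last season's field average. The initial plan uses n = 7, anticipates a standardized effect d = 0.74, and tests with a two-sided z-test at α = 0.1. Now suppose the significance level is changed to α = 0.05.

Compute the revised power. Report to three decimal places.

δ = d·√n = 0.74 × √7 = 1.9579 (unchanged). New critical value: z_{0.025} = 1.960.
Revised power = Φ(δ − 1.960) + Φ(−δ − 1.960) = Φ(-0.002) + Φ(-3.918) = 0.4992 + 0.0000 = 0.4992.

Power ≈ 0.499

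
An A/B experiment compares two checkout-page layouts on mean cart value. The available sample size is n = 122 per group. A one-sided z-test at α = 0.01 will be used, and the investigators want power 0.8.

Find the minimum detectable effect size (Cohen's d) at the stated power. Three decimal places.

Required noncentrality: δ = z_{0.01} + z_{0.20} = 2.326 + 0.842 = 3.168.
δ = d·√(n/2) ⇒ d = δ/√(n/2) = 3.168/√(122/2) = 0.4056.

d ≈ 0.406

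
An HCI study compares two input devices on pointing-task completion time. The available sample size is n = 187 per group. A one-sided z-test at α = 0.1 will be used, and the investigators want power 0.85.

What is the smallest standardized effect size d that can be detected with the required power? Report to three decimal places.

Required noncentrality: δ = z_{0.1} + z_{0.15} = 1.282 + 1.036 = 2.318.
δ = d·√(n/2) ⇒ d = δ/√(n/2) = 2.318/√(187/2) = 0.2397.

d ≈ 0.240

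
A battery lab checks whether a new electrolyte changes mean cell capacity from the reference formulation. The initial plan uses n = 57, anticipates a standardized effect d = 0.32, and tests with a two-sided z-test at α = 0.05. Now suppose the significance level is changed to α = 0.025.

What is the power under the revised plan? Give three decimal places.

Power ≈ 0.569

δ = d·√n = 0.32 × √57 = 2.4159 (unchanged). New critical value: z_{0.0125} = 2.241.
Revised power = Φ(δ − 2.241) + Φ(−δ − 2.241) = Φ(0.175) + Φ(-4.657) = 0.5693 + 0.0000 = 0.5693.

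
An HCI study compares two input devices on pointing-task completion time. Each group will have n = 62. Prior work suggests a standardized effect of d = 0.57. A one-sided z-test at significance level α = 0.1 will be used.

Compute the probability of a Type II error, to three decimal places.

Noncentrality parameter: δ = d·√(n/2) = 0.57 × √(62/2) = 3.1736
One-sided α = 0.1 → critical value z_{0.1} = 1.282.
Power = Φ(δ − 1.282) = Φ(1.892) = 0.9708.
Type II error: β = 1 − power = 1 − 0.9708 = 0.0292.

β ≈ 0.029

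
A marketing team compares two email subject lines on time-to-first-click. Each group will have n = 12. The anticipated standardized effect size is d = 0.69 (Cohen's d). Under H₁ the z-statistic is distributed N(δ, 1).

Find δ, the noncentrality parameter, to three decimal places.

δ = d·√(n/2) = 0.69 × √(12/2) = 1.6901

δ ≈ 1.690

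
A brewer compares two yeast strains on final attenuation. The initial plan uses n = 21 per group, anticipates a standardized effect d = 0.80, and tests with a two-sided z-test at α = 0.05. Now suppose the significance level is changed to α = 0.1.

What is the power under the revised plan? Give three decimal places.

δ = d·√(n/2) = 0.80 × √(21/2) = 2.5923 (unchanged). New critical value: z_{0.05} = 1.645.
Revised power = Φ(δ − 1.645) + Φ(−δ − 1.645) = Φ(0.947) + Φ(-4.237) = 0.8283 + 0.0000 = 0.8283.

Power ≈ 0.828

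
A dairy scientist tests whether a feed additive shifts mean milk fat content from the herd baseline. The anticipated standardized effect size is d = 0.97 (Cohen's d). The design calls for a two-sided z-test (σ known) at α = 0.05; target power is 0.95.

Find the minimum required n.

Set Φ(δ − 1.960) = 0.95; then δ − 1.960 = Φ⁻¹(0.95) = 1.645, giving δ = 3.605.
(The Φ(−δ − z_{α/2}) term is vanishingly small for δ > 0 and is dropped in the standard sample-size formula.)
δ = d·√n ⇒ n = (δ/d)² = (3.605 / 0.97)² = 13.81.
Rounding up, n = 14.

n = 14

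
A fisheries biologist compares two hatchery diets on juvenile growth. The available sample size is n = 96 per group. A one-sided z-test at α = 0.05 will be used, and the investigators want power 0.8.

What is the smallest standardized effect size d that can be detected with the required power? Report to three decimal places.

d ≈ 0.359

Need Φ(δ − 1.645) = 0.8, so δ = 1.645 + 0.842 = 2.486.
δ = d·√(n/2) ⇒ d = δ/√(n/2) = 2.486/√(96/2) = 0.3589.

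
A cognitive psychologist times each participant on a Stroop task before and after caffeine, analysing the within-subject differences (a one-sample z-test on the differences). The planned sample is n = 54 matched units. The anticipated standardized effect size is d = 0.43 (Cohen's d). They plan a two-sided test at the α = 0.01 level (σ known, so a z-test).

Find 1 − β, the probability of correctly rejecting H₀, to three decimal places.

Noncentrality parameter: δ = d·√n = 0.43 × √54 = 3.1598
Critical value for a two-sided test at α = 0.01: z_{α/2} = 2.576.
Power = Φ(δ − 2.576) + Φ(−δ − 2.576) = Φ(0.584) + Φ(-5.736) = 0.7204 + 0.0000 = 0.7204.

Power ≈ 0.720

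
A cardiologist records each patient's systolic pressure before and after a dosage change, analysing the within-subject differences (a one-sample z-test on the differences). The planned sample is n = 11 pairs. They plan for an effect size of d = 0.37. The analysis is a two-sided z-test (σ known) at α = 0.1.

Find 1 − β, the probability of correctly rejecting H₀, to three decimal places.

Noncentrality parameter: λ = d·√n = 0.37 × √11 = 1.2272
Critical value for a two-sided test at α = 0.1: z_{α/2} = 1.645.
Power = Φ(λ − 1.645) + Φ(−λ − 1.645) = Φ(-0.418) + Φ(-2.872) = 0.3381 + 0.0020 = 0.3401.

Power ≈ 0.340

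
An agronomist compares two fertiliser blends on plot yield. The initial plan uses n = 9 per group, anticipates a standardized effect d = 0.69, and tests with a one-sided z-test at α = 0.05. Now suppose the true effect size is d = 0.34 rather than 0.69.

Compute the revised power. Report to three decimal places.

Power ≈ 0.178

With d = 0.34: δ = d·√(n/2) = 0.34 × √(9/2) = 0.7212. Critical value z_{0.05} = 1.645.
Revised power = Φ(δ − 1.645) = Φ(-0.924) = 0.1778.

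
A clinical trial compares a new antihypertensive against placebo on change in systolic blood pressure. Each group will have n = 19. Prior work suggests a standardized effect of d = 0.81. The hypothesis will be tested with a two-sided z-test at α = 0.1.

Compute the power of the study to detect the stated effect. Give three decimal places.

Power ≈ 0.803

Noncentrality parameter: δ = d·√(n/2) = 0.81 × √(19/2) = 2.4966
Critical value for a two-sided test at α = 0.1: z_{α/2} = 1.645.
Power = Φ(δ − 1.645) + Φ(−δ − 1.645) = Φ(0.852) + Φ(-4.141) = 0.8028 + 0.0000 = 0.8028.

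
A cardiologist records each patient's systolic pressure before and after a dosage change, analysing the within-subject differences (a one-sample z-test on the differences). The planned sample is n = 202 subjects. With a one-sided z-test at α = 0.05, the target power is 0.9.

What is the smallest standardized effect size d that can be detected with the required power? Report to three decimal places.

d ≈ 0.206

Need Φ(δ − 1.645) = 0.9, so δ = 1.645 + 1.282 = 2.926.
δ = d·√n ⇒ d = δ/√n = 2.926/√202 = 0.2059.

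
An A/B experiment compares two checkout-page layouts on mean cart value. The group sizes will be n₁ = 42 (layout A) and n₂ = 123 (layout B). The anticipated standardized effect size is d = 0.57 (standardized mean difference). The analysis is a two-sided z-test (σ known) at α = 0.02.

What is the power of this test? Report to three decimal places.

Power ≈ 0.806

Noncentrality parameter: δ = d / √(1/n₁ + 1/n₂) = 0.57 / √(1/42 + 1/123) = 3.1894
Two-sided α = 0.02 → critical value z_{0.01} = 2.326.
Power = Φ(δ − 2.326) + Φ(−δ − 2.326) = Φ(0.863) + Φ(-5.516) = 0.8059 + 0.0000 = 0.8059.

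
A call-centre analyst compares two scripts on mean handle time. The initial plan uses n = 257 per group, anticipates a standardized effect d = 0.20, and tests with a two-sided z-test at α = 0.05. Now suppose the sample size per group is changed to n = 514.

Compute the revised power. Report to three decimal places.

With n = 514 per group: δ = d·√(n/2) = 0.20 × √(514/2) = 3.2062. Critical value z_{0.025} = 1.960.
Revised power = Φ(δ − 1.960) + Φ(−δ − 1.960) = Φ(1.246) + Φ(-5.166) = 0.8937 + 0.0000 = 0.8937.

Power ≈ 0.894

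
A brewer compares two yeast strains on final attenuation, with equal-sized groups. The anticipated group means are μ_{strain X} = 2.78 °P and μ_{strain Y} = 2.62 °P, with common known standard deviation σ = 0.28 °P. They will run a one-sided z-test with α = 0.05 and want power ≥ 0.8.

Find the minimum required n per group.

Standardized effect: d = |μ_{strain X} − μ_{strain Y}| / σ = |2.78 − 2.62| / 0.28 = 0.5714
For power 0.8 need Φ(δ − z_{0.05}) = 0.8, so δ = z_{0.05} + z_{0.20} = 1.645 + 0.842 = 2.486.
δ = d·√(n/2) ⇒ n = 2(δ/d)² = 2 × (2.486 / 0.5714)² = 37.87.
Rounding up, n = 38 per group.

n = 38 per group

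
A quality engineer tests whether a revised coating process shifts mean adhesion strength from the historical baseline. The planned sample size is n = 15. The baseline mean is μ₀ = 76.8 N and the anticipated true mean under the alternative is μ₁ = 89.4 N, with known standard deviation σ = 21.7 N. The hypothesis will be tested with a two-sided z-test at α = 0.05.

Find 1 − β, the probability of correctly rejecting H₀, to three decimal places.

Standardized effect: d = |μ₁ − μ₀| / σ = |89.4 − 76.8| / 21.7 = 0.5806
Noncentrality parameter: δ = d·√n = 0.5806 × √15 = 2.2488
Critical value for a two-sided test at α = 0.05: z_{α/2} = 1.960.
Power = Φ(δ − 1.960) + Φ(−δ − 1.960) = Φ(0.289) + Φ(-4.209) = 0.6137 + 0.0000 = 0.6137.

Power ≈ 0.614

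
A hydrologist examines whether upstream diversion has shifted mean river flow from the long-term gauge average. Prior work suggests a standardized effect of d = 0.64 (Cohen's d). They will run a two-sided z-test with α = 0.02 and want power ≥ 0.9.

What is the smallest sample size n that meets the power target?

n = 32

Set Φ(δ − 2.326) = 0.9; then δ − 2.326 = Φ⁻¹(0.9) = 1.282, giving δ = 3.608.
(For δ > 0 the lower-tail rejection region contributes negligibly to power, so the one-term inversion is standard.)
δ = d·√n ⇒ n = (δ/d)² = (3.608 / 0.64)² = 31.78.
Rounding up, n = 32.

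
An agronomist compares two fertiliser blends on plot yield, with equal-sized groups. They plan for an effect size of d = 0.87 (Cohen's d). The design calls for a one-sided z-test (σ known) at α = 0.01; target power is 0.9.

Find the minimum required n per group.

For power 0.9 need Φ(δ − z_{0.01}) = 0.9, so δ = z_{0.01} + z_{0.10} = 2.326 + 1.282 = 3.608.
δ = d·√(n/2) ⇒ n = 2(δ/d)² = 2 × (3.608 / 0.87)² = 34.40.
Rounding up, n = 35 per group.

n = 35 per group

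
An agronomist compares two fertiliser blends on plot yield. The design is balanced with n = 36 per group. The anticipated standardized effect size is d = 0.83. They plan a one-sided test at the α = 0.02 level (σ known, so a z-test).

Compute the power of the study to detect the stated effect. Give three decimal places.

Noncentrality parameter: δ = d·√(n/2) = 0.83 × √(36/2) = 3.5214
Critical value for a one-sided test at α = 0.02: z_α = 2.054.
Power = P(Z > 2.054 − δ) = Φ(1.468) = 0.9289.

Power ≈ 0.929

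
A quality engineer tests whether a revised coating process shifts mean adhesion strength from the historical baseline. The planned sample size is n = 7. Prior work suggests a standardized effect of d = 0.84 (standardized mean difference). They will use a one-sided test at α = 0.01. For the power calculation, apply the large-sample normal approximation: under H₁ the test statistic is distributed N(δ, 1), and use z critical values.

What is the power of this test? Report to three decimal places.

Noncentrality parameter: δ = d·√n = 0.84 × √7 = 2.2224
One-sided α = 0.01 → critical value z_{0.01} = 2.326.
Power = P(Z > 2.326 − δ) = Φ(-0.104) = 0.4586.

Power ≈ 0.459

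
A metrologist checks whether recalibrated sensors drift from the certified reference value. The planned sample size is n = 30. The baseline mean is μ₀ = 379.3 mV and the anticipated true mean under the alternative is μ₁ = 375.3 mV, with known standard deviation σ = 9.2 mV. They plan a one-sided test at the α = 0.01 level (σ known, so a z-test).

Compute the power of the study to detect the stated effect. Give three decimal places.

Standardized effect: d = |μ₁ − μ₀| / σ = |375.3 − 379.3| / 9.2 = 0.4348
Noncentrality parameter: δ = d·√n = 0.4348 × √30 = 2.3814
One-sided α = 0.01 → critical value z_{0.01} = 2.326.
Power = P(Z > 2.326 − δ) = Φ(0.055) = 0.5220.

Power ≈ 0.522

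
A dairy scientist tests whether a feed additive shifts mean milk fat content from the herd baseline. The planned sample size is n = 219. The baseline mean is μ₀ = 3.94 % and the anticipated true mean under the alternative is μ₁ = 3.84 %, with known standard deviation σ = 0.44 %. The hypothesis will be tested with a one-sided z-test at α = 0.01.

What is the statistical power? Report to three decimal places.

Standardized effect: d = |μ₁ − μ₀| / σ = |3.84 − 3.94| / 0.44 = 0.2273
Noncentrality parameter: δ = d·√n = 0.2273 × √219 = 3.3633
One-sided α = 0.01 → critical value z_{0.01} = 2.326.
Power = P(Z > 2.326 − δ) = Φ(1.037) = 0.8501.

Power ≈ 0.850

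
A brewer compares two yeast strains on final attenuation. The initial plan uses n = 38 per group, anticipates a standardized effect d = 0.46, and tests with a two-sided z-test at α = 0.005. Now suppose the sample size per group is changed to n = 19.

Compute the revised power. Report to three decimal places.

Power ≈ 0.082

With n = 19 per group: δ = d·√(n/2) = 0.46 × √(19/2) = 1.4178. Critical value z_{0.0025} = 2.807.
Revised power = Φ(δ − 2.807) + Φ(−δ − 2.807) = Φ(-1.389) + Φ(-4.225) = 0.0824 + 0.0000 = 0.0824.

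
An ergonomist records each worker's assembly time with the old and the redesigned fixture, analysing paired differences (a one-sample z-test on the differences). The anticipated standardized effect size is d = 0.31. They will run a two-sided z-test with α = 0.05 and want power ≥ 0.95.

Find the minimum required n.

Set Φ(δ − 1.960) = 0.95; then δ − 1.960 = Φ⁻¹(0.95) = 1.645, giving δ = 3.605.
(The Φ(−δ − z_{α/2}) term is vanishingly small for δ > 0 and is dropped in the standard sample-size formula.)
δ = d·√n ⇒ n = (δ/d)² = (3.605 / 0.31)² = 135.22.
Round up to the next whole unit.

n = 136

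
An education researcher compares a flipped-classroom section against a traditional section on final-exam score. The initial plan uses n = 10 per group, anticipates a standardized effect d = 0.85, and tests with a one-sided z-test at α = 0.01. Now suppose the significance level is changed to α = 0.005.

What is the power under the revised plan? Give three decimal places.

δ = d·√(n/2) = 0.85 × √(10/2) = 1.9007 (unchanged). New critical value: z_{0.005} = 2.576.
Revised power = Φ(δ − 2.576) = Φ(-0.675) = 0.2498.

Power ≈ 0.250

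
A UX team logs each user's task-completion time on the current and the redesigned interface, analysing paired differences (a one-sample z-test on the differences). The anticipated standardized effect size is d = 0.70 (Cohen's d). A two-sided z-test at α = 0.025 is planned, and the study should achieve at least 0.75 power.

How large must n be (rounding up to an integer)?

n = 18

For power 0.75 need Φ(δ − z_{0.0125}) = 0.75, so δ = z_{0.0125} + z_{0.25} = 2.241 + 0.674 = 2.916.
(Ignoring the negligible lower-tail rejection probability gives the usual closed-form inversion.)
δ = d·√n ⇒ n = (δ/d)² = (2.916 / 0.70)² = 17.35.
Round up to the next whole unit.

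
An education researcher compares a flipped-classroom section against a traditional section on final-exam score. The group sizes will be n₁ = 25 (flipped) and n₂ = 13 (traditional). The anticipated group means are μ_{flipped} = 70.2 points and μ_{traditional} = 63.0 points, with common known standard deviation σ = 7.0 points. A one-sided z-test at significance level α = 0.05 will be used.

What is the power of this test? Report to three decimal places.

Standardized effect: d = |μ_{flipped} − μ_{traditional}| / σ = |70.2 − 63.0| / 7.0 = 1.0286
Noncentrality parameter: δ = d / √(1/n₁ + 1/n₂) = 1.0286 / √(1/25 + 1/13) = 3.0080
One-sided α = 0.05 → critical value z_{0.05} = 1.645.
Power = Φ(δ − 1.645) = Φ(1.363) = 0.9136.

Power ≈ 0.914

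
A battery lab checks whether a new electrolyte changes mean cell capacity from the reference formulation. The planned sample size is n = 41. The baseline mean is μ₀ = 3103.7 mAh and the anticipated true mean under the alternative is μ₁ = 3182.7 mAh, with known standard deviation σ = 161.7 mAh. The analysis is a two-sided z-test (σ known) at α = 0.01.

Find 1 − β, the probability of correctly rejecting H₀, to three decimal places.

Power ≈ 0.710

Standardized effect: d = |μ₁ − μ₀| / σ = |3182.7 − 3103.7| / 161.7 = 0.4886
Noncentrality parameter: δ = d·√n = 0.4886 × √41 = 3.1283
Critical value for a two-sided test at α = 0.01: z_{α/2} = 2.576.
Power = Φ(δ − 2.576) + Φ(−δ − 2.576) = Φ(0.552) + Φ(-5.704) = 0.7097 + 0.0000 = 0.7097.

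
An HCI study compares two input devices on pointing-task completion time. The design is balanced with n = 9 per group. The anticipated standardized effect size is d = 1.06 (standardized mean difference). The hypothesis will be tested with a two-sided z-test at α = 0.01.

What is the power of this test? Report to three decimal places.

Noncentrality parameter: λ = d·√(n/2) = 1.06 × √(9/2) = 2.2486
Critical value for a two-sided test at α = 0.01: z_{α/2} = 2.576.
Power = Φ(λ − 2.576) + Φ(−λ − 2.576) = Φ(-0.327) + Φ(-4.824) = 0.3717 + 0.0000 = 0.3717.

Power ≈ 0.372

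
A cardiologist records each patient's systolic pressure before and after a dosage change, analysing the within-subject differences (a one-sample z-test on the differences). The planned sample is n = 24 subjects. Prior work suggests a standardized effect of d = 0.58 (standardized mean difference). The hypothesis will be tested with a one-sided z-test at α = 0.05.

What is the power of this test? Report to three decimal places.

Noncentrality parameter: δ = d·√n = 0.58 × √24 = 2.8414
One-sided α = 0.05 → critical value z_{0.05} = 1.645.
Power = Φ(δ − 1.645) = Φ(1.197) = 0.8843.

Power ≈ 0.884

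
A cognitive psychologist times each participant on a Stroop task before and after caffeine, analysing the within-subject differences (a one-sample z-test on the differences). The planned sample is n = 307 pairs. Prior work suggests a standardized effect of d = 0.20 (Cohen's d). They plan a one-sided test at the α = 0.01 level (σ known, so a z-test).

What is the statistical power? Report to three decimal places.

Power ≈ 0.881

Noncentrality parameter: λ = d·√n = 0.20 × √307 = 3.5043
One-sided α = 0.01 → critical value z_{0.01} = 2.326.
Power = Φ(λ − 2.326) = Φ(1.178) = 0.8806.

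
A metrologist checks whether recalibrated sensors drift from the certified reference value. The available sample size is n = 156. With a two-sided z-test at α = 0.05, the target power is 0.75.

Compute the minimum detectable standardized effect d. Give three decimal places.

Need Φ(δ − 1.960) = 0.75, so δ = 1.960 + 0.674 = 2.634.
(Lower-tail contribution to power is negligible for δ > 0.)
δ = d·√n ⇒ d = δ/√n = 2.634/√156 = 0.2109.

d ≈ 0.211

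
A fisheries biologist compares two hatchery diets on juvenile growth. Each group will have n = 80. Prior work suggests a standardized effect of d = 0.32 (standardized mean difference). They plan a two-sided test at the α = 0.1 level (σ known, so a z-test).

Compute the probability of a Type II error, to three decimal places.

β ≈ 0.352

Noncentrality parameter: δ = d·√(n/2) = 0.32 × √(80/2) = 2.0239
Critical value for a two-sided test at α = 0.1: z_{α/2} = 1.645.
Power = Φ(δ − 1.645) + Φ(−δ − 1.645) = Φ(0.379) + Φ(-3.669) = 0.6477 + 0.0001 = 0.6478.
Type II error: β = 1 − power = 1 − 0.6478 = 0.3522.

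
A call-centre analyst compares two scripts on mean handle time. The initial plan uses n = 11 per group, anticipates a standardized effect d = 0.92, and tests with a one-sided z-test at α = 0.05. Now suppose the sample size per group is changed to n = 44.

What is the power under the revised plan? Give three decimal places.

With n = 44 per group: δ = d·√(n/2) = 0.92 × √(44/2) = 4.3152. Critical value z_{0.05} = 1.645.
Revised power = P(Z > 1.645 − δ) = Φ(2.670) = 0.9962.

Power ≈ 0.996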